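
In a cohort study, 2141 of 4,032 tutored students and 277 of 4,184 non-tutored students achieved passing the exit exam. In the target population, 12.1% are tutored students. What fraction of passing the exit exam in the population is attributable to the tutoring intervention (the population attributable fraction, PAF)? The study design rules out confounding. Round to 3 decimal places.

p₁ = P(outcome | exposed) = 2141/4032 = 0.531
p₀ = P(outcome | unexposed) = 277/4184 = 0.066205
Overall risk P(Y=1) = π·p₁ + (1−π)·p₀ = 0.121×0.531 + 0.879×0.066205 = 0.12245.
Under exogeneity, PAF = [P(Y=1) − p₀] / P(Y=1).
PAF = (0.12245 − 0.066205) / 0.12245 ≈ 0.4593

PAF ≈ 0.459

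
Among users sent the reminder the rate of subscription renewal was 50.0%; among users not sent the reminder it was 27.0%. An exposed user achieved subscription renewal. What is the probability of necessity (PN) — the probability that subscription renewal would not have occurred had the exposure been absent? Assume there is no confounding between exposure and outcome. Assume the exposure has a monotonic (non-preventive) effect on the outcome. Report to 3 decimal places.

PN ≈ 0.460

p₁ = 0.5, p₀ = 0.27.
Under exogeneity and monotonicity, PN = (p₁ − p₀) / p₁.
PN = (0.5 − 0.27) / 0.5 = 0.23 / 0.5 ≈ 0.4600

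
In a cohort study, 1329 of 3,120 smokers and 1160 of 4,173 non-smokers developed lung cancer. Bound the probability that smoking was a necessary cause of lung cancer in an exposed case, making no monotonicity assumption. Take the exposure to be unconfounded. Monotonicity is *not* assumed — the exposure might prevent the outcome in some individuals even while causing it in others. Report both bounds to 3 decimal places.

0.347 ≤ PN ≤ 1.000

p₁ = P(outcome | exposed) = 1329/3120 = 0.42596
p₀ = P(outcome | unexposed) = 1160/4173 = 0.27798
Under exogeneity alone the bounds on PN are max{0,(p₁−p₀)/p₁} ≤ PN ≤ min{1,(1−p₀)/p₁}.
  lower = (p₁ − p₀)/p₁ = 0.14798 / 0.42596 ≈ 0.3474
  upper = min{1, (1 − p₀)/p₁} = 0.72202 / 0.42596 ≈ 1.6950 → capped at 1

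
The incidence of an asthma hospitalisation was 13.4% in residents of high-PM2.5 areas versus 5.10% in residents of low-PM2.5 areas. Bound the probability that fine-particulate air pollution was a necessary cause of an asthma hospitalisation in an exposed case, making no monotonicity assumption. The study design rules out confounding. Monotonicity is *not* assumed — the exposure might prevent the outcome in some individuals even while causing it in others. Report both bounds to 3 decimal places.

0.619 ≤ PN ≤ 1.000

p₁ = 0.134, p₀ = 0.051.
Under exogeneity alone the bounds on PN are max{0,(p₁−p₀)/p₁} ≤ PN ≤ min{1,(1−p₀)/p₁}.
  lower = (p₁ − p₀)/p₁ = 0.083 / 0.134 ≈ 0.6194
  upper = min{1, (1 − p₀)/p₁} = 0.949 / 0.134 ≈ 7.0821 → capped at 1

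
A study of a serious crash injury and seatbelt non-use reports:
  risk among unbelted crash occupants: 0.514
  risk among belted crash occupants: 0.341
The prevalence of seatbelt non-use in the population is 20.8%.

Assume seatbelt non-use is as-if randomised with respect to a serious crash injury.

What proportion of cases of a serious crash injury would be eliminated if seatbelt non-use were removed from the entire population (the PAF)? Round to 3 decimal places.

Let p₁ = 0.514, p₀ = 0.341.
Overall risk P(Y=1) = π·p₁ + (1−π)·p₀ = 0.208×0.514 + 0.792×0.341 = 0.37698.
Under exogeneity, PAF = [P(Y=1) − p₀] / P(Y=1).
PAF = (0.37698 − 0.341) / 0.37698 ≈ 0.0955

PAF ≈ 0.095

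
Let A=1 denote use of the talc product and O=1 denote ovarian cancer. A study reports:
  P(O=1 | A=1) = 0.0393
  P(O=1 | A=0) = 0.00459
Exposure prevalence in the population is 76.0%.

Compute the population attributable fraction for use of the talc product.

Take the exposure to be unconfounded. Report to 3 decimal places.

PAF ≈ 0.852

Let p₁ = 0.0393, p₀ = 0.00459.
Overall risk P(Y=1) = π·p₁ + (1−π)·p₀ = 0.76×0.0393 + 0.24×0.00459 = 0.03097.
Under exogeneity, PAF = [P(Y=1) − p₀] / P(Y=1).
PAF = (0.03097 − 0.00459) / 0.03097 ≈ 0.8518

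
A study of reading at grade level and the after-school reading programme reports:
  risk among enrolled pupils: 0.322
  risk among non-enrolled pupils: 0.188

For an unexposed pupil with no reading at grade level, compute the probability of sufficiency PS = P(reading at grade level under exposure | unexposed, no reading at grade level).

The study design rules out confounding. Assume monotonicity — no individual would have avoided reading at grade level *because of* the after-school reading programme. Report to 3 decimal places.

Let p₁ = 0.322, p₀ = 0.188.
Under exogeneity and monotonicity, PS = (p₁ − p₀) / (1 − p₀).
PS = (0.322 − 0.188) / (1 − 0.188) = 0.134 / 0.812 ≈ 0.1650

PS ≈ 0.165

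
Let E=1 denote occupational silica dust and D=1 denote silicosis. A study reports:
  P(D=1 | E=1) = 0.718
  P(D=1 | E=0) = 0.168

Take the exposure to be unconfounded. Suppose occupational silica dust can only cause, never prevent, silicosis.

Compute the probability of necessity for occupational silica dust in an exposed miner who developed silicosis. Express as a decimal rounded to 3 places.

Let p₁ = 0.718, p₀ = 0.168.
Under exogeneity and monotonicity, PN = (p₁ − p₀) / p₁.
PN = (0.718 − 0.168) / 0.718 = 0.55 / 0.718 ≈ 0.7660

PN ≈ 0.766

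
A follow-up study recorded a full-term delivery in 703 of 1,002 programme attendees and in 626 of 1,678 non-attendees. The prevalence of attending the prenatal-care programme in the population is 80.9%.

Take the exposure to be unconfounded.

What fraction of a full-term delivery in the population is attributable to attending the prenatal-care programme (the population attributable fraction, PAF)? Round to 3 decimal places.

p₁ = P(outcome | exposed) = 703/1002 = 0.7016
p₀ = P(outcome | unexposed) = 626/1678 = 0.37306
Overall risk P(Y=1) = π·p₁ + (1−π)·p₀ = 0.809×0.7016 + 0.191×0.37306 = 0.63885.
Under exogeneity, PAF = [P(Y=1) − p₀] / P(Y=1).
PAF = (0.63885 − 0.37306) / 0.63885 ≈ 0.4160

PAF ≈ 0.416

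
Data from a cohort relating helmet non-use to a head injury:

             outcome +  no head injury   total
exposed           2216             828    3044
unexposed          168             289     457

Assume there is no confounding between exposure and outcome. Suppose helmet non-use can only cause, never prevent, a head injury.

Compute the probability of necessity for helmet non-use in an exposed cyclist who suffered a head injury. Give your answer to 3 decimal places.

p₁ = P(outcome | exposed) = 2216/3044 = 0.72799
p₀ = P(outcome | unexposed) = 168/457 = 0.36761
Under exogeneity and monotonicity, PN = (p₁ − p₀) / p₁.
PN = (0.72799 − 0.36761) / 0.72799 = 0.36037 / 0.72799 ≈ 0.4950

PN ≈ 0.495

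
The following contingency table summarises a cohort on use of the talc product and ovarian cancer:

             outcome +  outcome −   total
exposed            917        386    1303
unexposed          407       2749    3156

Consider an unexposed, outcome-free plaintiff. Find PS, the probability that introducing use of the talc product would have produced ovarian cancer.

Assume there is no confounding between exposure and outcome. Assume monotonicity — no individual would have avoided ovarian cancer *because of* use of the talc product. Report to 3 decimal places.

p₁ = P(outcome | exposed) = 917/1303 = 0.70376
p₀ = P(outcome | unexposed) = 407/3156 = 0.12896
Under exogeneity and monotonicity, PS = (p₁ − p₀)/(1 − p₀).
PS = (0.70376 − 0.12896) / 0.87104 ≈ 0.6599

PS ≈ 0.660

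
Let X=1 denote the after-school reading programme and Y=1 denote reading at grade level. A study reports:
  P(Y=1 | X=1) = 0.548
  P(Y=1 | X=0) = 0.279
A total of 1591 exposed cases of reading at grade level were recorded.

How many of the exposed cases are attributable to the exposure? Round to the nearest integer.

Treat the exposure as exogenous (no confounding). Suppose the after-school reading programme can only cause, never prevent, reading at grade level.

Let p₁ = 0.548, p₀ = 0.279.
PN = (p₁ − p₀)/p₁ = (0.548 − 0.279) / 0.548 ≈ 0.49088.
Attributable cases ≈ PN × (exposed cases) = 0.49088 × 1591 ≈ 780.98.

about 781 cases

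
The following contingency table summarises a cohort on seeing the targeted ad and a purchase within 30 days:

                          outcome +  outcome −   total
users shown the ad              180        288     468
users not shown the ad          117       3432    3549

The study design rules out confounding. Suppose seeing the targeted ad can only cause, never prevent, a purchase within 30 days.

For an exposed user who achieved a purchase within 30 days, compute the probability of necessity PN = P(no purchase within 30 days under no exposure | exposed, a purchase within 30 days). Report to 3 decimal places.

p₁ = P(outcome | exposed) = 180/468 = 0.38462
p₀ = P(outcome | unexposed) = 117/3549 = 0.032967
Under exogeneity and monotonicity, PN = (p₁ − p₀)/p₁.
PN = (0.38462 − 0.032967) / 0.38462 ≈ 0.9143

PN ≈ 0.914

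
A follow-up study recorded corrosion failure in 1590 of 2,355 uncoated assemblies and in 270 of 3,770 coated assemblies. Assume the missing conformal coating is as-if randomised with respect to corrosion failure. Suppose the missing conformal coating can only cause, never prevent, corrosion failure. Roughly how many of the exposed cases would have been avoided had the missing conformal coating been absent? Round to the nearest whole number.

p₁ = P(outcome | exposed) = 1590/2355 = 0.67516
p₀ = P(outcome | unexposed) = 270/3770 = 0.071618
PN = (p₁ − p₀)/p₁ = (0.67516 − 0.071618) / 0.67516 ≈ 0.89392.
Attributable cases ≈ PN × (exposed cases) = 0.89392 × 1590 ≈ 1421.34.

about 1421 cases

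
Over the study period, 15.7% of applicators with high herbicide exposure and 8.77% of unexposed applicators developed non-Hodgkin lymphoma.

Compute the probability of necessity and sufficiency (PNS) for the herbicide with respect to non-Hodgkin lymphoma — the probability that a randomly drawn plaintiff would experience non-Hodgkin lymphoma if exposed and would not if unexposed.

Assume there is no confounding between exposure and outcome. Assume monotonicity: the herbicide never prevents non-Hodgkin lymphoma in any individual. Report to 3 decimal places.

PNS ≈ 0.069

p₁ = 0.157, p₀ = 0.0877.
Under exogeneity and monotonicity, PNS = p₁ − p₀.
PNS = 0.157 − 0.0877 = 0.0693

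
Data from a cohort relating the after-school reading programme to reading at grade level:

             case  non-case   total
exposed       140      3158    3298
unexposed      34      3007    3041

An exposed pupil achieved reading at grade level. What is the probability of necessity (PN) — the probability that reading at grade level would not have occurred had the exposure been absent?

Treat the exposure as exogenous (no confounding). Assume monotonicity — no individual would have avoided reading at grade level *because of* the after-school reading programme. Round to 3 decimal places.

PN ≈ 0.737

p₁ = P(outcome | exposed) = 140/3298 = 0.04245
p₀ = P(outcome | unexposed) = 34/3041 = 0.011181
Under exogeneity and monotonicity, PN = (p₁ − p₀)/p₁.
PN = (0.04245 − 0.011181) / 0.04245 ≈ 0.7366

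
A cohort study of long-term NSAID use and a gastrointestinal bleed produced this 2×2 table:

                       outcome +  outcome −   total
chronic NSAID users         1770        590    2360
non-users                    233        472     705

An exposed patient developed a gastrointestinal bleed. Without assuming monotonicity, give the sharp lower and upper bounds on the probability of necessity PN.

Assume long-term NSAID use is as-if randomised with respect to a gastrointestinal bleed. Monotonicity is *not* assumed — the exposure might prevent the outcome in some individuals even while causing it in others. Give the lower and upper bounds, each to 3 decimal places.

p₁ = P(outcome | exposed) = 1770/2360 = 0.75
p₀ = P(outcome | unexposed) = 233/705 = 0.3305
Under exogeneity alone the bounds on PN are max{0,(p₁−p₀)/p₁} ≤ PN ≤ min{1,(1−p₀)/p₁}.
  lower = (p₁ − p₀)/p₁ = 0.4195 / 0.75 ≈ 0.5593
  upper = min{1, (1 − p₀)/p₁} = 0.6695 / 0.75 ≈ 0.8927

0.559 ≤ PN ≤ 0.893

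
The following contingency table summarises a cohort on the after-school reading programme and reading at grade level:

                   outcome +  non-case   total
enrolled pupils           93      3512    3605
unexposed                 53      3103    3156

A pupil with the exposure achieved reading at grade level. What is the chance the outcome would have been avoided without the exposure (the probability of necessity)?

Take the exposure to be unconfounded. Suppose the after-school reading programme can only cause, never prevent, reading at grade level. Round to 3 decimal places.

PN ≈ 0.349

p₁ = P(outcome | exposed) = 93/3605 = 0.025798
p₀ = P(outcome | unexposed) = 53/3156 = 0.016793
Under exogeneity and monotonicity, PN = (p₁ − p₀) / p₁.
PN = (0.025798 − 0.016793) / 0.025798 = 0.0090041 / 0.025798 ≈ 0.3490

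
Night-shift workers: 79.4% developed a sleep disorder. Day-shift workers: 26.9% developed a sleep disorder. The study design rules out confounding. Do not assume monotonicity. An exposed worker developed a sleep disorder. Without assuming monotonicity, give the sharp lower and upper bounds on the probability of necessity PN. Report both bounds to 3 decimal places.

p₁ = 0.794, p₀ = 0.269.
Under exogeneity alone the bounds on PN are max{0,(p₁−p₀)/p₁} ≤ PN ≤ min{1,(1−p₀)/p₁}.
  lower = (p₁ − p₀)/p₁ = 0.525 / 0.794 ≈ 0.6612
  upper = min{1, (1 − p₀)/p₁} = 0.731 / 0.794 ≈ 0.9207

0.661 ≤ PN ≤ 0.921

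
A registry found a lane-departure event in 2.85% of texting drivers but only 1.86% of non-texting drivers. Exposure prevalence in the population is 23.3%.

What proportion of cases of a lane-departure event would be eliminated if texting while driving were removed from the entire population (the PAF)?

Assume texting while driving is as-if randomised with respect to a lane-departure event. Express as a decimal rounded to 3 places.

p₁ = 0.0285, p₀ = 0.0186.
Overall risk P(Y=1) = π·p₁ + (1−π)·p₀ = 0.233×0.0285 + 0.767×0.0186 = 0.020907.
Under exogeneity, PAF = [P(Y=1) − p₀] / P(Y=1).
PAF = (0.020907 − 0.0186) / 0.020907 ≈ 0.1103

PAF ≈ 0.110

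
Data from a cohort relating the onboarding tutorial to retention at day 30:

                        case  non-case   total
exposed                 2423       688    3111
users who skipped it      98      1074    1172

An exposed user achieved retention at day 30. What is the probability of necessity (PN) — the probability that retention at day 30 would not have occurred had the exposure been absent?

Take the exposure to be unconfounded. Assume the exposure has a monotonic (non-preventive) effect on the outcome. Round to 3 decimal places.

p₁ = P(outcome | exposed) = 2423/3111 = 0.77885
p₀ = P(outcome | unexposed) = 98/1172 = 0.083618
Under exogeneity and monotonicity, PN = (p₁ − p₀)/p₁.
PN = (0.77885 − 0.083618) / 0.77885 ≈ 0.8926

PN ≈ 0.893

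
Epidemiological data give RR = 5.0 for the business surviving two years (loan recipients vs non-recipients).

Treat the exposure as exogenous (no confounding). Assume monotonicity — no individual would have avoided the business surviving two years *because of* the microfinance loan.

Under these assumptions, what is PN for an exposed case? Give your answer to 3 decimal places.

Under exogeneity and monotonicity, PN = (RR − 1) / RR = 1 − 1/RR.
PN = (5.0 − 1) / 5.0 = 4 / 5.0 ≈ 0.8000

PN ≈ 0.800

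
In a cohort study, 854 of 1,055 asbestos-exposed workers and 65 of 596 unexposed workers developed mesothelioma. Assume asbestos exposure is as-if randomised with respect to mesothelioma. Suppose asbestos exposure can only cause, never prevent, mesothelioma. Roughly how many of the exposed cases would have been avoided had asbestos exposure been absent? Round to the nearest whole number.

p₁ = P(outcome | exposed) = 854/1055 = 0.80948
p₀ = P(outcome | unexposed) = 65/596 = 0.10906
PN = (p₁ − p₀)/p₁ = (0.80948 − 0.10906) / 0.80948 ≈ 0.86527.
Attributable cases ≈ PN × (exposed cases) = 0.86527 × 854 ≈ 738.94.

about 739 cases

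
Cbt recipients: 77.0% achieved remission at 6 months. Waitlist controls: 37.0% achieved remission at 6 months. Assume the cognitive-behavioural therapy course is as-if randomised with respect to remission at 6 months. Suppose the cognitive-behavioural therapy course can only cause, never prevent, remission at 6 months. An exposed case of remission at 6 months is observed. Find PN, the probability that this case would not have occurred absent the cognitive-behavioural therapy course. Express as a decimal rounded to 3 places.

PN ≈ 0.519

p₁ = 0.77, p₀ = 0.37.
Under exogeneity and monotonicity, PN = (p₁ − p₀) / p₁.
PN = (0.77 − 0.37) / 0.77 = 0.4 / 0.77 ≈ 0.5195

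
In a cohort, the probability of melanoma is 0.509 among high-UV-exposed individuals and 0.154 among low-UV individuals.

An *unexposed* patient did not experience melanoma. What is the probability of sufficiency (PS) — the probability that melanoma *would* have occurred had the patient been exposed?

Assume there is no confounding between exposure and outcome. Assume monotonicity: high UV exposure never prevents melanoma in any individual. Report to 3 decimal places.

PS ≈ 0.420

Let p₁ = 0.509, p₀ = 0.154.
Under exogeneity and monotonicity, PS = (p₁ − p₀) / (1 − p₀).
PS = (0.509 − 0.154) / (1 − 0.154) = 0.355 / 0.846 ≈ 0.4196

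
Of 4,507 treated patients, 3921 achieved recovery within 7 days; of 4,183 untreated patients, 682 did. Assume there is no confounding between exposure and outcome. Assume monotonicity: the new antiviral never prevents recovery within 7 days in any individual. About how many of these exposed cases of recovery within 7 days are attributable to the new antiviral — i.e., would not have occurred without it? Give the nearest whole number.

p₁ = P(outcome | exposed) = 3921/4507 = 0.86998
p₀ = P(outcome | unexposed) = 682/4183 = 0.16304
PN = (p₁ − p₀)/p₁ = (0.86998 − 0.16304) / 0.86998 ≈ 0.81259.
Attributable cases ≈ PN × (exposed cases) = 0.81259 × 3921 ≈ 3186.17.

about 3186 cases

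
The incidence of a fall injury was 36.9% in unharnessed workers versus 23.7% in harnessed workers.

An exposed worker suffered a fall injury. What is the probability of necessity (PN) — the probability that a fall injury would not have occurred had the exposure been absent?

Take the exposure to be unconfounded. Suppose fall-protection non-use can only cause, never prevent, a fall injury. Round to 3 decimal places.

p₁ = 0.369, p₀ = 0.237.
Under exogeneity and monotonicity, PN = (p₁ − p₀) / p₁.
PN = (0.369 − 0.237) / 0.369 = 0.132 / 0.369 ≈ 0.3577

PN ≈ 0.358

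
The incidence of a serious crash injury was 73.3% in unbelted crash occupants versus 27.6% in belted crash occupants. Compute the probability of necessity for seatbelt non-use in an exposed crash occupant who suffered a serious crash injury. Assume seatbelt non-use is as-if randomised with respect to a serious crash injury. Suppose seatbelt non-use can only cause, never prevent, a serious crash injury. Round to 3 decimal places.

p₁ = 0.733, p₀ = 0.276.
Under exogeneity and monotonicity, PN = (p₁ − p₀) / p₁.
PN = (0.733 − 0.276) / 0.733 = 0.457 / 0.733 ≈ 0.6235

PN ≈ 0.623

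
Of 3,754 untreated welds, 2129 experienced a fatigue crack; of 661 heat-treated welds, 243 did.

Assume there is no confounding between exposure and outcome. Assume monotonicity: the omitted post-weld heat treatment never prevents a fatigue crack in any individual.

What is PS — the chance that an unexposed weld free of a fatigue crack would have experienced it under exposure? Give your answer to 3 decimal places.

PS ≈ 0.315

p₁ = P(outcome | exposed) = 2129/3754 = 0.56713
p₀ = P(outcome | unexposed) = 243/661 = 0.36762
Under exogeneity and monotonicity, PS = (p₁ − p₀) / (1 − p₀).
PS = (0.56713 − 0.36762) / (1 − 0.36762) = 0.1995 / 0.63238 ≈ 0.3155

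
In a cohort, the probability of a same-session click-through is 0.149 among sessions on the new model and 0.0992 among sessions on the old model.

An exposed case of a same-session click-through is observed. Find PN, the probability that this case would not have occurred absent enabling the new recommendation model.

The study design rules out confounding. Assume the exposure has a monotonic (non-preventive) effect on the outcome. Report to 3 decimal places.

PN ≈ 0.334

Let p₁ = 0.149, p₀ = 0.0992.
Under exogeneity and monotonicity, PN = (p₁ − p₀) / p₁.
PN = (0.149 − 0.0992) / 0.149 = 0.0498 / 0.149 ≈ 0.3342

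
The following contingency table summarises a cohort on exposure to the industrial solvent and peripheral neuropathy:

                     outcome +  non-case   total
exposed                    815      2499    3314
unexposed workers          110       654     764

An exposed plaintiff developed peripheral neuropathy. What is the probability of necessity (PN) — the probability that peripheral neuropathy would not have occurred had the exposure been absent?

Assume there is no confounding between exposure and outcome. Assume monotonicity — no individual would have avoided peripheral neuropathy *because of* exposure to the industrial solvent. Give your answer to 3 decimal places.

p₁ = P(outcome | exposed) = 815/3314 = 0.24593
p₀ = P(outcome | unexposed) = 110/764 = 0.14398
Under exogeneity and monotonicity, PN = (p₁ − p₀) / p₁.
PN = (0.24593 − 0.14398) / 0.24593 = 0.10195 / 0.24593 ≈ 0.4145

PN ≈ 0.415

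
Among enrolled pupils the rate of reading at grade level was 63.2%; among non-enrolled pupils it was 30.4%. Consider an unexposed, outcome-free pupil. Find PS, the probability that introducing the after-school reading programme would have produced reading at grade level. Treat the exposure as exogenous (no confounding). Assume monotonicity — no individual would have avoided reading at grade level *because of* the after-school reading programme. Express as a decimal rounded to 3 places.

PS ≈ 0.471

p₁ = 0.632, p₀ = 0.304.
Under exogeneity and monotonicity, PS = (p₁ − p₀) / (1 − p₀).
PS = (0.632 − 0.304) / (1 − 0.304) = 0.328 / 0.696 ≈ 0.4713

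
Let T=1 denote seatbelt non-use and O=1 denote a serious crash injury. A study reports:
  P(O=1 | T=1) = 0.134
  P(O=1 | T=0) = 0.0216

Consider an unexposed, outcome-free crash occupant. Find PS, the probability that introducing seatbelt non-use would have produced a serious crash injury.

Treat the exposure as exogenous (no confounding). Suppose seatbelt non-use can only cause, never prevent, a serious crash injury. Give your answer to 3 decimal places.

PS ≈ 0.115

Let p₁ = 0.134, p₀ = 0.0216.
Under exogeneity and monotonicity, PS = (p₁ − p₀) / (1 − p₀).
PS = (0.134 − 0.0216) / (1 − 0.0216) = 0.1124 / 0.9784 ≈ 0.1149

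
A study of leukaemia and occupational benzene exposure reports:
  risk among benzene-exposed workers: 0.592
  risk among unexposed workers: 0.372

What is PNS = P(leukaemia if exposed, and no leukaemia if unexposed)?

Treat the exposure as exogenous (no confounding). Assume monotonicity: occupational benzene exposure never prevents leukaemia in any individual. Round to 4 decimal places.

PNS ≈ 0.2200

Let p₁ = 0.592, p₀ = 0.372.
Under exogeneity and monotonicity, PNS = p₁ − p₀.
PNS = 0.592 − 0.372 = 0.22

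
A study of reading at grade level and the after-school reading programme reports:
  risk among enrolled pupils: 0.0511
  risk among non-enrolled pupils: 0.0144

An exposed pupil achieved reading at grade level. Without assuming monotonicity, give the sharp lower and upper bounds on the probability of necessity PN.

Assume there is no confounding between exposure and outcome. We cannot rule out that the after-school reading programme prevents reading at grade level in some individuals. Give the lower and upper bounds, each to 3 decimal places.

Let p₁ = 0.0511, p₀ = 0.0144.
Under exogeneity alone the bounds on PN are max{0,(p₁−p₀)/p₁} ≤ PN ≤ min{1,(1−p₀)/p₁}.
  lower = (p₁ − p₀)/p₁ = 0.0367 / 0.0511 ≈ 0.7182
  upper = min{1, (1 − p₀)/p₁} = 0.9856 / 0.0511 ≈ 19.2877 → capped at 1

0.718 ≤ PN ≤ 1.000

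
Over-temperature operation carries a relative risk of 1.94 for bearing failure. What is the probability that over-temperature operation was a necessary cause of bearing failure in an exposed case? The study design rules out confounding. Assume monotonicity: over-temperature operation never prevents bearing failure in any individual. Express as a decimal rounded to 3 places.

Under exogeneity and monotonicity, PN = (RR − 1) / RR = 1 − 1/RR.
PN = (1.94 − 1) / 1.94 = 0.94 / 1.94 ≈ 0.4845

PN ≈ 0.485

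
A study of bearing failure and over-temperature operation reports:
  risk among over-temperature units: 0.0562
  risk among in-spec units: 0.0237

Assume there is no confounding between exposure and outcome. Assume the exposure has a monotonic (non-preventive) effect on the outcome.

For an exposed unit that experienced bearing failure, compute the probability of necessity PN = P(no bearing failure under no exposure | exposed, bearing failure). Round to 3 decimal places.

Let p₁ = 0.0562, p₀ = 0.0237.
Under exogeneity and monotonicity, PN = (p₁ − p₀) / p₁.
PN = (0.0562 − 0.0237) / 0.0562 = 0.0325 / 0.0562 ≈ 0.5783

PN ≈ 0.578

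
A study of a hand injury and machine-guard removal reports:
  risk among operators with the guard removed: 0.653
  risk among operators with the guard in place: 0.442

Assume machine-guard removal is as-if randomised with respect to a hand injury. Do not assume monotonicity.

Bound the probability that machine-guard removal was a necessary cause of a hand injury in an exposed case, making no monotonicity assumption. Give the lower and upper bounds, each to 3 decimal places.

0.323 ≤ PN ≤ 0.855

Let p₁ = 0.653, p₀ = 0.442.
Under exogeneity alone the bounds on PN are max{0,(p₁−p₀)/p₁} ≤ PN ≤ min{1,(1−p₀)/p₁}.
  lower = (p₁ − p₀)/p₁ = 0.211 / 0.653 ≈ 0.3231
  upper = min{1, (1 − p₀)/p₁} = 0.558 / 0.653 ≈ 0.8545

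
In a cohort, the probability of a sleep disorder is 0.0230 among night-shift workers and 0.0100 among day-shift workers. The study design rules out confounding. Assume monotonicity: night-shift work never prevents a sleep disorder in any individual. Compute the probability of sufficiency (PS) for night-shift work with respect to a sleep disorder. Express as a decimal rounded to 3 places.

PS ≈ 0.013

Let p₁ = 0.023, p₀ = 0.01.
Under exogeneity and monotonicity, PS = (p₁ − p₀) / (1 − p₀).
PS = (0.023 − 0.01) / (1 − 0.01) = 0.013 / 0.99 ≈ 0.0131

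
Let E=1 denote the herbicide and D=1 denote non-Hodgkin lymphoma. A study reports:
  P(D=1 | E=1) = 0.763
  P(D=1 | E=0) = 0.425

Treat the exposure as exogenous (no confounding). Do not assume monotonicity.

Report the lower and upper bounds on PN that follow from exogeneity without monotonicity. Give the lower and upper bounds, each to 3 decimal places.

Let p₁ = 0.763, p₀ = 0.425.
Under exogeneity alone the bounds on PN are max{0,(p₁−p₀)/p₁} ≤ PN ≤ min{1,(1−p₀)/p₁}.
  lower = (p₁ − p₀)/p₁ = 0.338 / 0.763 ≈ 0.4430
  upper = min{1, (1 − p₀)/p₁} = 0.575 / 0.763 ≈ 0.7536

0.443 ≤ PN ≤ 0.754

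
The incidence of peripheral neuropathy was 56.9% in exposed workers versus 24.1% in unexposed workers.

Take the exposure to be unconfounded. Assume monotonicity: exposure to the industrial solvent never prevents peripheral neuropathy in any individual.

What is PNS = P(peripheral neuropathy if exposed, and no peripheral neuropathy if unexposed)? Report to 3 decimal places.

PNS ≈ 0.328

p₁ = 0.569, p₀ = 0.241.
Under exogeneity and monotonicity, PNS = p₁ − p₀.
PNS = 0.569 − 0.241 = 0.328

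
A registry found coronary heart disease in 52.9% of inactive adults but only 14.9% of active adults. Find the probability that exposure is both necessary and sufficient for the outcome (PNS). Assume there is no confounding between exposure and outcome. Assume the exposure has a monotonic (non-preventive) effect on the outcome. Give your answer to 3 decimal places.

p₁ = 0.529, p₀ = 0.149.
Under exogeneity and monotonicity, PNS = p₁ − p₀.
PNS = 0.529 − 0.149 = 0.38

PNS ≈ 0.380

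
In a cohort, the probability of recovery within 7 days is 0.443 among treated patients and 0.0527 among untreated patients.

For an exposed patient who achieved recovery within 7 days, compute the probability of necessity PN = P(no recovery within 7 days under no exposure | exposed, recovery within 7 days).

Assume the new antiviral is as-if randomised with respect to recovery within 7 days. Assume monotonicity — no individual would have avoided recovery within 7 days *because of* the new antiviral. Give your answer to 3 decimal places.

PN ≈ 0.881

Let p₁ = 0.443, p₀ = 0.0527.
Under exogeneity and monotonicity, PN = (p₁ − p₀) / p₁.
PN = (0.443 − 0.0527) / 0.443 = 0.3903 / 0.443 ≈ 0.8810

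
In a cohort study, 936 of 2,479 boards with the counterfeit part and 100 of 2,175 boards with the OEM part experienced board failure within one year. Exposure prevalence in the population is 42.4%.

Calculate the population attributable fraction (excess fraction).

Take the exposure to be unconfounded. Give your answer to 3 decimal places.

PAF ≈ 0.754

p₁ = P(outcome | exposed) = 936/2479 = 0.37757
p₀ = P(outcome | unexposed) = 100/2175 = 0.045977
Overall risk P(Y=1) = π·p₁ + (1−π)·p₀ = 0.424×0.37757 + 0.576×0.045977 = 0.18657.
Under exogeneity, PAF = [P(Y=1) − p₀] / P(Y=1).
PAF = (0.18657 − 0.045977) / 0.18657 ≈ 0.7536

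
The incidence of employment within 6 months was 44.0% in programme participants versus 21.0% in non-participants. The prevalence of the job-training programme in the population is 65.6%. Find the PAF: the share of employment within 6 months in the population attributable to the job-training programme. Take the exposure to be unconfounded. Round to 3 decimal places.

p₁ = 0.44, p₀ = 0.21.
Overall risk P(Y=1) = π·p₁ + (1−π)·p₀ = 0.656×0.44 + 0.344×0.21 = 0.36088.
Under exogeneity, PAF = [P(Y=1) − p₀] / P(Y=1).
PAF = (0.36088 − 0.21) / 0.36088 ≈ 0.4181

PAF ≈ 0.418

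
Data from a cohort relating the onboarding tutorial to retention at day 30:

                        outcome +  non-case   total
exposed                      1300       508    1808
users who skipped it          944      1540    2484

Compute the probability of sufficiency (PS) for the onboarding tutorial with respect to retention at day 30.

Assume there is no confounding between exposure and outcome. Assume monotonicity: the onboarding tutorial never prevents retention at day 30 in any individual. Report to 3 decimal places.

PS ≈ 0.547

p₁ = P(outcome | exposed) = 1300/1808 = 0.71903
p₀ = P(outcome | unexposed) = 944/2484 = 0.38003
Under exogeneity and monotonicity, PS = (p₁ − p₀)/(1 − p₀).
PS = (0.71903 − 0.38003) / 0.61997 ≈ 0.5468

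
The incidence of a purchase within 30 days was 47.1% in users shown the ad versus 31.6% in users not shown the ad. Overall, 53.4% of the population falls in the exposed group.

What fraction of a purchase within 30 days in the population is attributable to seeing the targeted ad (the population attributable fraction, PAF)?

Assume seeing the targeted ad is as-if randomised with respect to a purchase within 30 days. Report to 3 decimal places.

p₁ = 0.471, p₀ = 0.316.
Overall risk P(Y=1) = π·p₁ + (1−π)·p₀ = 0.534×0.471 + 0.466×0.316 = 0.39877.
Under exogeneity, PAF = [P(Y=1) − p₀] / P(Y=1).
PAF = (0.39877 − 0.316) / 0.39877 ≈ 0.2076

PAF ≈ 0.208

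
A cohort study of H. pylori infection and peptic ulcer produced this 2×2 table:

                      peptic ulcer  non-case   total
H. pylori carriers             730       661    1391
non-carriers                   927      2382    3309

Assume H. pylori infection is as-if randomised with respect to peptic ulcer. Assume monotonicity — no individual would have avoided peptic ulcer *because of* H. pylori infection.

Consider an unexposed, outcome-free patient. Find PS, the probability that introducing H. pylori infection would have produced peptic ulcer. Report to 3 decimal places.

p₁ = P(outcome | exposed) = 730/1391 = 0.5248
p₀ = P(outcome | unexposed) = 927/3309 = 0.28015
Under exogeneity and monotonicity, PS = (p₁ − p₀) / (1 − p₀).
PS = (0.5248 − 0.28015) / (1 − 0.28015) = 0.24466 / 0.71985 ≈ 0.3399

PS ≈ 0.340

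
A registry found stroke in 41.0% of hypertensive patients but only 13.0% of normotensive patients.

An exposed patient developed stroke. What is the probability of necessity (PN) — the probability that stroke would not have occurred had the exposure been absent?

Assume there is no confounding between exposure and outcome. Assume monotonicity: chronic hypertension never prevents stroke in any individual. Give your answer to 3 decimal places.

PN ≈ 0.683

p₁ = 0.41, p₀ = 0.13.
Under exogeneity and monotonicity, PN = (p₁ − p₀) / p₁.
PN = (0.41 − 0.13) / 0.41 = 0.28 / 0.41 ≈ 0.6829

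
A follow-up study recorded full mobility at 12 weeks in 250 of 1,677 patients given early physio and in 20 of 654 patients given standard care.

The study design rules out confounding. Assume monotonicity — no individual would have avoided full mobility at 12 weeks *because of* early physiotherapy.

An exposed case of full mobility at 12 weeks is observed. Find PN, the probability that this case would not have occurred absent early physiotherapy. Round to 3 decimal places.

p₁ = P(outcome | exposed) = 250/1677 = 0.14908
p₀ = P(outcome | unexposed) = 20/654 = 0.030581
Under exogeneity and monotonicity, PN = (p₁ − p₀) / p₁.
PN = (0.14908 − 0.030581) / 0.14908 = 0.11849 / 0.14908 ≈ 0.7949

PN ≈ 0.795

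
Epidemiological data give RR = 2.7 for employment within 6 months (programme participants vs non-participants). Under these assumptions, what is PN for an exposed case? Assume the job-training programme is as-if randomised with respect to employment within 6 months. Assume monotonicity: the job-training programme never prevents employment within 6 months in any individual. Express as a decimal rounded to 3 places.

Under exogeneity and monotonicity, PN = (RR − 1) / RR = 1 − 1/RR.
PN = (2.7 − 1) / 2.7 = 1.7 / 2.7 ≈ 0.6296

PN ≈ 0.630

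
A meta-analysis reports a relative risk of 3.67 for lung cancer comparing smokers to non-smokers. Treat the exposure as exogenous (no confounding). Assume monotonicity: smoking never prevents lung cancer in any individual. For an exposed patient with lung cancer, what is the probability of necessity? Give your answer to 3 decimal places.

PN ≈ 0.728

Under exogeneity and monotonicity, PN = (RR − 1) / RR = 1 − 1/RR.
PN = (3.67 − 1) / 3.67 = 2.67 / 3.67 ≈ 0.7275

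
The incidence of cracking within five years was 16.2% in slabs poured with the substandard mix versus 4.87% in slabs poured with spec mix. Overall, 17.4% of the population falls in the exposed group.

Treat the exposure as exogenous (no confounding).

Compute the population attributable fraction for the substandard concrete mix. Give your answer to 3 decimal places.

PAF ≈ 0.288

p₁ = 0.162, p₀ = 0.0487.
Overall risk P(Y=1) = π·p₁ + (1−π)·p₀ = 0.174×0.162 + 0.826×0.0487 = 0.068414.
Under exogeneity, PAF = [P(Y=1) − p₀] / P(Y=1).
PAF = (0.068414 − 0.0487) / 0.068414 ≈ 0.2882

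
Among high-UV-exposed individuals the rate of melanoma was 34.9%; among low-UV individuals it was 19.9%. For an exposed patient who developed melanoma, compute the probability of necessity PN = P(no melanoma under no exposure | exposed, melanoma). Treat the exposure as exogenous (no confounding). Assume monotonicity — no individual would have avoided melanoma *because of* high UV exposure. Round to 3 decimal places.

p₁ = 0.349, p₀ = 0.199.
Under exogeneity and monotonicity, PN = (p₁ − p₀) / p₁.
PN = (0.349 − 0.199) / 0.349 = 0.15 / 0.349 ≈ 0.4298

PN ≈ 0.430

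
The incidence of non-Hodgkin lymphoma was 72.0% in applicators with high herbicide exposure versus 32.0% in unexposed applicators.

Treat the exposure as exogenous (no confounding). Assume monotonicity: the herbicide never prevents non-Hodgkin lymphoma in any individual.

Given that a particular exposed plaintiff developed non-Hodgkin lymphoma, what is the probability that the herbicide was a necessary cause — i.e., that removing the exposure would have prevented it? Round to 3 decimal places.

PN ≈ 0.556

p₁ = 0.72, p₀ = 0.32.
Under exogeneity and monotonicity, PN = (p₁ − p₀) / p₁.
PN = (0.72 − 0.32) / 0.72 = 0.4 / 0.72 ≈ 0.5556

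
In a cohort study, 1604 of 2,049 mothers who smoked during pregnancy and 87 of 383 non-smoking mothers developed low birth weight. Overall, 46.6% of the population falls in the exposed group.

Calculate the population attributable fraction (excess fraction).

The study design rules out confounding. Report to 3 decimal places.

p₁ = P(outcome | exposed) = 1604/2049 = 0.78282
p₀ = P(outcome | unexposed) = 87/383 = 0.22715
Overall risk P(Y=1) = π·p₁ + (1−π)·p₀ = 0.466×0.78282 + 0.534×0.22715 = 0.48609.
Under exogeneity, PAF = [P(Y=1) − p₀] / P(Y=1).
PAF = (0.48609 − 0.22715) / 0.48609 ≈ 0.5327

PAF ≈ 0.533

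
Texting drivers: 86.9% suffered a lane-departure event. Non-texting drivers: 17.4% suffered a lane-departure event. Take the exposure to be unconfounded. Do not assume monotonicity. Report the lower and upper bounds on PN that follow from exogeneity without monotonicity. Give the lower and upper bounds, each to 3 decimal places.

0.800 ≤ PN ≤ 0.951

p₁ = 0.869, p₀ = 0.174.
Under exogeneity alone the bounds on PN are max{0,(p₁−p₀)/p₁} ≤ PN ≤ min{1,(1−p₀)/p₁}.
  lower = (p₁ − p₀)/p₁ = 0.695 / 0.869 ≈ 0.7998
  upper = min{1, (1 − p₀)/p₁} = 0.826 / 0.869 ≈ 0.9505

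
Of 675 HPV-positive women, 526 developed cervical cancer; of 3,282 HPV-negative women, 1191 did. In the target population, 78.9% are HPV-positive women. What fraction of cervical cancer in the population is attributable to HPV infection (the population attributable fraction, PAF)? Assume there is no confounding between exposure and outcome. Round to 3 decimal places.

p₁ = P(outcome | exposed) = 526/675 = 0.77926
p₀ = P(outcome | unexposed) = 1191/3282 = 0.36289
Overall risk P(Y=1) = π·p₁ + (1−π)·p₀ = 0.789×0.77926 + 0.211×0.36289 = 0.69141.
Under exogeneity, PAF = [P(Y=1) − p₀] / P(Y=1).
PAF = (0.69141 − 0.36289) / 0.69141 ≈ 0.4751

PAF ≈ 0.475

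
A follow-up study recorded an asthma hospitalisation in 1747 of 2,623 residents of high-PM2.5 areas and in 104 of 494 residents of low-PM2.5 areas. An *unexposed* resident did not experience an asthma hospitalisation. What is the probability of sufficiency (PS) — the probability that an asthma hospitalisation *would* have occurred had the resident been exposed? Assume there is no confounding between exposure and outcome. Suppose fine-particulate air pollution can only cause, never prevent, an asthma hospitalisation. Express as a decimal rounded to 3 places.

PS ≈ 0.577

p₁ = P(outcome | exposed) = 1747/2623 = 0.66603
p₀ = P(outcome | unexposed) = 104/494 = 0.21053
Under exogeneity and monotonicity, PS = (p₁ − p₀) / (1 − p₀).
PS = (0.66603 − 0.21053) / (1 − 0.21053) = 0.4555 / 0.78947 ≈ 0.5770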